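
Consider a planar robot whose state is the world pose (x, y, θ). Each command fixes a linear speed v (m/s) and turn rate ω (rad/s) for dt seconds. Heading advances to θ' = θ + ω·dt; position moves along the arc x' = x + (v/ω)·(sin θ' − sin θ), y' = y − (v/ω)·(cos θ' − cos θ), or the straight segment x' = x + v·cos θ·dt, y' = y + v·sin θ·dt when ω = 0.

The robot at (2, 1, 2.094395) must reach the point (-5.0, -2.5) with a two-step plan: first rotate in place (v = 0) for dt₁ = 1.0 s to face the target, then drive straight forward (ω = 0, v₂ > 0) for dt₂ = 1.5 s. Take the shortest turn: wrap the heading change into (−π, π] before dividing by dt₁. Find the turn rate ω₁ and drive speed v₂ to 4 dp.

ω₁ = 1.5108, v₂ = 5.2175

heading to target = atan2(-2.5−1, -5−2) = -2.6779
Δθ = wrap(-2.6779 − 2.0944) = 1.5108; ω₁ = Δθ/dt₁ = 1.5108
distance = √((-5−2)² + (-2.5−1)²) = 7.8262; v₂ = distance/dt₂ = 5.2175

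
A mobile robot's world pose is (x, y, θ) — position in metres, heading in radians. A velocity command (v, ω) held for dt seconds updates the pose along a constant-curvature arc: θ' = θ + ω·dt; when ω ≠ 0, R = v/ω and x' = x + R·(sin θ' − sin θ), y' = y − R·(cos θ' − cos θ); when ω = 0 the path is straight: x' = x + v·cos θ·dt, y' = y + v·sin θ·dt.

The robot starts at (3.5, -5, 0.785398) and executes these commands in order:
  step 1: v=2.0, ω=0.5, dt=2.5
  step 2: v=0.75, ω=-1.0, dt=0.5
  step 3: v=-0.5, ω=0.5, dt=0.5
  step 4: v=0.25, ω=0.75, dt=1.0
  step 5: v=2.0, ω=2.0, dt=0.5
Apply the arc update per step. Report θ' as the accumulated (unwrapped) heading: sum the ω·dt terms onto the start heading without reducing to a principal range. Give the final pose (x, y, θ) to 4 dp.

step 1: θ'=2.0354 (R=4.0000) → pose (4.2476, -0.3793, 2.0354)
step 2: θ'=1.5354 (R=-0.7500) → pose (4.1685, -0.0167, 1.5354)
step 3: θ'=1.7854 (R=-1.0000) → pose (4.1909, -0.2651, 1.7854)
step 4: θ'=2.5354 (R=0.3333) → pose (4.0551, -0.0621, 2.5354)
step 5: θ'=3.5354 (R=1.0000) → pose (3.1016, 0.0395, 3.5354)

(3.1016, 0.0395, 3.5354)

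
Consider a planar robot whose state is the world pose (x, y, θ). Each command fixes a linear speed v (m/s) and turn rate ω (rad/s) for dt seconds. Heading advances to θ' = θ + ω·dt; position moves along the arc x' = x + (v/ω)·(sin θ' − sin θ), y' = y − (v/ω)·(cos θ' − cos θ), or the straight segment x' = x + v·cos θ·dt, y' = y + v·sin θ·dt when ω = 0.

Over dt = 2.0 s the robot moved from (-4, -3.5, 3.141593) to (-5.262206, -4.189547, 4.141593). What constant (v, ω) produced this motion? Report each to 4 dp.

v = 0.7500, ω = 0.5000

Δθ = 4.141593 − 3.141593 = 1.000000
ω = Δθ/dt = 1.000000/2.0 = 0.5000
R = Δx/(sin θ' − sin θ) = 1.5000
v = R·ω = 1.5000·0.5000 = 0.7500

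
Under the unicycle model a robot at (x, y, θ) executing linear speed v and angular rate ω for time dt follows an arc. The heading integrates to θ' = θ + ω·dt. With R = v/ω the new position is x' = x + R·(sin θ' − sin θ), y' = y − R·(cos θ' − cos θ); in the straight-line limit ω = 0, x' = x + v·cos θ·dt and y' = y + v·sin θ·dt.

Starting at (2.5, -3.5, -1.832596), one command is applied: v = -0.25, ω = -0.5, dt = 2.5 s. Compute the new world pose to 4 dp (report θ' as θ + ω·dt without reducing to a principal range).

(2.9535, -3.1303, -3.0826)

θ' = -1.8326 + -0.5·2.5 = -3.0826
R = v/ω = -0.25/-0.5 = 0.5000
x' = 2.5 + 0.5000·(sin -3.0826 − sin -1.8326) = 2.9535
y' = -3.5 − 0.5000·(cos -3.0826 − cos -1.8326) = -3.1303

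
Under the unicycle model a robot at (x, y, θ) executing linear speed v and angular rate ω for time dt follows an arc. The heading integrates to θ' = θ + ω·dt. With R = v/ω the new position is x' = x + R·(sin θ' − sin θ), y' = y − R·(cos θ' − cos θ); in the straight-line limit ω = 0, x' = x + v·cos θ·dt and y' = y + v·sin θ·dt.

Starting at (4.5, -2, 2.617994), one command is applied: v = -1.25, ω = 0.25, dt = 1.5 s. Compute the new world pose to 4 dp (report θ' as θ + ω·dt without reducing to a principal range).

(6.2597, -2.6148, 2.9930)

θ' = 2.6180 + 0.25·1.5 = 2.9930
R = v/ω = -1.25/0.25 = -5.0000
x' = 4.5 + -5.0000·(sin 2.9930 − sin 2.6180) = 6.2597
y' = -2 − -5.0000·(cos 2.9930 − cos 2.6180) = -2.6148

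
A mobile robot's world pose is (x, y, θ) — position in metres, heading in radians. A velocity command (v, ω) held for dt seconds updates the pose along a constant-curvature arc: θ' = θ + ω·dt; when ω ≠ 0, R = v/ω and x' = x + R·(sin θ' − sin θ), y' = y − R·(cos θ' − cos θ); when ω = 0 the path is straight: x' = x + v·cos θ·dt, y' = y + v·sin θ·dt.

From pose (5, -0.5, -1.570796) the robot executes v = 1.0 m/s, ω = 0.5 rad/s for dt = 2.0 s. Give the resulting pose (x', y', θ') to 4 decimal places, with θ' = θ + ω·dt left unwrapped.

(5.9194, -2.1829, -0.5708)

θ' = -1.5708 + 0.5·2.0 = -0.5708
R = v/ω = 1.0/0.5 = 2.0000
x' = 5 + 2.0000·(sin -0.5708 − sin -1.5708) = 5.9194
y' = -0.5 − 2.0000·(cos -0.5708 − cos -1.5708) = -2.1829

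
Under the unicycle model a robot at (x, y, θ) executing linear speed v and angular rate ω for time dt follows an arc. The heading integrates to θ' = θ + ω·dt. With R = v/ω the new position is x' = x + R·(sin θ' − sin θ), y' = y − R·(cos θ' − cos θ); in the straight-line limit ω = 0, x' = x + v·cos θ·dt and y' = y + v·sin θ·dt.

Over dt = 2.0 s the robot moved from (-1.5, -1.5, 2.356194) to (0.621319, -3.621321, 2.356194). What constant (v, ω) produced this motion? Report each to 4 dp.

Δθ = 2.356194 − 2.356194 = 0.000000
ω = Δθ/dt = 0.000000/2.0 = 0.0000
ω = 0 → v = (Δx·cos θ + Δy·sin θ)/dt = -1.5000

v = -1.5000, ω = 0.0000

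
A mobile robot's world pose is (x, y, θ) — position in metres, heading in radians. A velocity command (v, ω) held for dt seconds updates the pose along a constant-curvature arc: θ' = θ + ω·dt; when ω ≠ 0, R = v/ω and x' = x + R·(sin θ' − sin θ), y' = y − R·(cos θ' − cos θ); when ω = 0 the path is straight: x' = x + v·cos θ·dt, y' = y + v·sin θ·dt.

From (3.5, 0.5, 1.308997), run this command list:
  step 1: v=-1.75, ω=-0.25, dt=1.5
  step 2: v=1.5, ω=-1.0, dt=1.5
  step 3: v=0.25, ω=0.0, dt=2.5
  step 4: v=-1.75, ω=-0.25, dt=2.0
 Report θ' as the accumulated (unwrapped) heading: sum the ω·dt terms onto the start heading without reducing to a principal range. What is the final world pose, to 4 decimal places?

step 1: θ'=0.9340 (R=7.0000) → pose (2.3665, -1.8506, 0.9340)
step 2: θ'=-0.5660 (R=-1.5000) → pose (4.3769, -1.4765, -0.5660)
step 3: θ'=-0.5660 (straight) → pose (4.9045, -1.8117, -0.5660)
step 4: θ'=-1.0660 (R=7.0000) → pose (2.5314, 0.7113, -1.0660)

(2.5314, 0.7113, -1.0660)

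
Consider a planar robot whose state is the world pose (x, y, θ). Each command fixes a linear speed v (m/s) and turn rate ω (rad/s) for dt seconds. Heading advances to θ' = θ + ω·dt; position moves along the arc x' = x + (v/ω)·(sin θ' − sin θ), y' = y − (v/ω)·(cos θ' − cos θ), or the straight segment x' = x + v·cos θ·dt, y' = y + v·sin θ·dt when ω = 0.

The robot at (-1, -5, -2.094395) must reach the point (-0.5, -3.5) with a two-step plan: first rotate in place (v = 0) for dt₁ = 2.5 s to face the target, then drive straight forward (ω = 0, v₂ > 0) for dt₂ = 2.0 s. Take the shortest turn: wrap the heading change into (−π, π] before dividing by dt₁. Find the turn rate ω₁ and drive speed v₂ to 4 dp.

heading to target = atan2(-3.5−-5, -0.5−-1) = 1.2490
Δθ = wrap(1.2490 − -2.0944) = -2.9397; ω₁ = Δθ/dt₁ = -1.1759
distance = √((-0.5−-1)² + (-3.5−-5)²) = 1.5811; v₂ = distance/dt₂ = 0.7906

ω₁ = -1.1759, v₂ = 0.7906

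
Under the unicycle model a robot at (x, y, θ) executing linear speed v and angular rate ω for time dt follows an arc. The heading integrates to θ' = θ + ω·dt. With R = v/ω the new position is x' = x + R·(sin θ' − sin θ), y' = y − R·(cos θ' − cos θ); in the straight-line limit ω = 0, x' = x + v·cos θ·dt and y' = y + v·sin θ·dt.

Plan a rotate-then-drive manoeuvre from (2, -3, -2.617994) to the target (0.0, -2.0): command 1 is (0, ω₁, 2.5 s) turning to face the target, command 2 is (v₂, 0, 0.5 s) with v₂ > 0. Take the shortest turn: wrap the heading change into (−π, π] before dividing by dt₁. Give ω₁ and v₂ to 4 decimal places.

heading to target = atan2(-2−-3, 0−2) = 2.6779
Δθ = wrap(2.6779 − -2.6180) = -0.9872; ω₁ = Δθ/dt₁ = -0.3949
distance = √((0−2)² + (-2−-3)²) = 2.2361; v₂ = distance/dt₂ = 4.4721

ω₁ = -0.3949, v₂ = 4.4721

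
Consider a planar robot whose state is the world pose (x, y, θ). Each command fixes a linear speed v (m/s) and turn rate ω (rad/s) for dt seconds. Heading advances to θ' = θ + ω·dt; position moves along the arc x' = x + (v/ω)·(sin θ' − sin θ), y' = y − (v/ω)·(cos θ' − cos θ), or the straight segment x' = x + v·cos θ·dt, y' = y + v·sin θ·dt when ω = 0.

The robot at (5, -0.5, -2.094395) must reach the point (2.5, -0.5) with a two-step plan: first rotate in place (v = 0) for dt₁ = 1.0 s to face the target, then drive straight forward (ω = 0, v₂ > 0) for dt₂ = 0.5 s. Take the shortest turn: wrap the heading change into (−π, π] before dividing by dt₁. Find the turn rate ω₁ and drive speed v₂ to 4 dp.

heading to target = atan2(-0.5−-0.5, 2.5−5) = 3.1416
Δθ = wrap(3.1416 − -2.0944) = -1.0472; ω₁ = Δθ/dt₁ = -1.0472
distance = √((2.5−5)² + (-0.5−-0.5)²) = 2.5000; v₂ = distance/dt₂ = 5.0000

ω₁ = -1.0472, v₂ = 5.0000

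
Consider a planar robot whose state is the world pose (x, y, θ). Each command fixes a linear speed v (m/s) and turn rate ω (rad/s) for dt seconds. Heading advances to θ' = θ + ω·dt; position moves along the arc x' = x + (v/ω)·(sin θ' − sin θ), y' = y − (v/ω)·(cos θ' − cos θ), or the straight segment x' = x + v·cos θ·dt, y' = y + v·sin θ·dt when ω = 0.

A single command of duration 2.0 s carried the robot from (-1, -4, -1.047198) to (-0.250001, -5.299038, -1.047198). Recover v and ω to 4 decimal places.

v = 0.7500, ω = 0.0000

Δθ = -1.047198 − -1.047198 = 0.000000
ω = Δθ/dt = 0.000000/2.0 = 0.0000
ω = 0 → v = (Δx·cos θ + Δy·sin θ)/dt = 0.7500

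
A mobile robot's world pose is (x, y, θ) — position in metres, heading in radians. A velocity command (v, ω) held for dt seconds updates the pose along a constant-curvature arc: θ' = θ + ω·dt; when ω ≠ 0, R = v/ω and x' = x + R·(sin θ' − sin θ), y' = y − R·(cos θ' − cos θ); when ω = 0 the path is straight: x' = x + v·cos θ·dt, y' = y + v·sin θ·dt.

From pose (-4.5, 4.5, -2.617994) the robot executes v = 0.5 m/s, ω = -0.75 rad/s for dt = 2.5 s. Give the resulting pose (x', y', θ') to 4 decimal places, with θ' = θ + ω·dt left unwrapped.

(-5.4840, 4.9323, -4.4930)

θ' = -2.6180 + -0.75·2.5 = -4.4930
R = v/ω = 0.5/-0.75 = -0.6667
x' = -4.5 + -0.6667·(sin -4.4930 − sin -2.6180) = -5.4840
y' = 4.5 − -0.6667·(cos -4.4930 − cos -2.6180) = 4.9323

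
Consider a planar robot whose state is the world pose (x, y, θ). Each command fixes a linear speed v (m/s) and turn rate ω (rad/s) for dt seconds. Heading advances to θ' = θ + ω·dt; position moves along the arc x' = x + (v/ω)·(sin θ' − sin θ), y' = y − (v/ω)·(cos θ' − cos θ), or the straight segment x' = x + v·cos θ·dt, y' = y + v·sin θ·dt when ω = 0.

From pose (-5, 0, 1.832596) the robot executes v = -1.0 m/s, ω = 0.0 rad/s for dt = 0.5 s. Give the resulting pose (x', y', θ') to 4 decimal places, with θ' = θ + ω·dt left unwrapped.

(-4.8706, -0.4830, 1.8326)

θ' = 1.8326 + 0.0·0.5 = 1.8326
ω = 0 → straight: x' = -5 + -1.0·cos(1.8326)·0.5 = -4.8706
y' = 0 + -1.0·sin(1.8326)·0.5 = -0.4830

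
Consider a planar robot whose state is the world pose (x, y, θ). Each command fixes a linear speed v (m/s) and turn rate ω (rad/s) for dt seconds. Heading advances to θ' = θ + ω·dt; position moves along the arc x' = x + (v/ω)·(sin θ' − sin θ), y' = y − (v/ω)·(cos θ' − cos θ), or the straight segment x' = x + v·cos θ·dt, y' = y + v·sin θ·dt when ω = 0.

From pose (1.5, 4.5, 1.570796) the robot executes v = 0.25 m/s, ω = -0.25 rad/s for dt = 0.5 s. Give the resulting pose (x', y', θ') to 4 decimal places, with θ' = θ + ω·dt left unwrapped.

(1.5078, 4.6247, 1.4458)

θ' = 1.5708 + -0.25·0.5 = 1.4458
R = v/ω = 0.25/-0.25 = -1.0000
x' = 1.5 + -1.0000·(sin 1.4458 − sin 1.5708) = 1.5078
y' = 4.5 − -1.0000·(cos 1.4458 − cos 1.5708) = 4.6247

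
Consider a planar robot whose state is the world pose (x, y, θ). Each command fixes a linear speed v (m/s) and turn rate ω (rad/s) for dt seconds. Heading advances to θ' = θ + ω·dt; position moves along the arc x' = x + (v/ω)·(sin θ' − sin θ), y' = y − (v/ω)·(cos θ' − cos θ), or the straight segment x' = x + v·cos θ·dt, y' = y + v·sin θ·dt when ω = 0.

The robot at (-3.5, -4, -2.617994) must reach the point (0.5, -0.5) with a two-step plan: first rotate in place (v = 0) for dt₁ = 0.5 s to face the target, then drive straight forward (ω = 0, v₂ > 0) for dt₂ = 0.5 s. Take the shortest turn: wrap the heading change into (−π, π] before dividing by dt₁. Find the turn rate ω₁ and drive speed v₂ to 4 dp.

ω₁ = -5.8927, v₂ = 10.6301

heading to target = atan2(-0.5−-4, 0.5−-3.5) = 0.7188
Δθ = wrap(0.7188 − -2.6180) = -2.9464; ω₁ = Δθ/dt₁ = -5.8927
distance = √((0.5−-3.5)² + (-0.5−-4)²) = 5.3151; v₂ = distance/dt₂ = 10.6301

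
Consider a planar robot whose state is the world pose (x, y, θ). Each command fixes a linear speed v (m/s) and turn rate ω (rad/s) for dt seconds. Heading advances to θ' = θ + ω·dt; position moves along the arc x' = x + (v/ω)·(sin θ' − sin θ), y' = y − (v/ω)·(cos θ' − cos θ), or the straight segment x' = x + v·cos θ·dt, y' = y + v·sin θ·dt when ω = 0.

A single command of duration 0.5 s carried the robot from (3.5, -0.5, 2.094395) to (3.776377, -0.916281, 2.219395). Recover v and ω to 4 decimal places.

v = -1.0000, ω = 0.2500

Δθ = 2.219395 − 2.094395 = 0.125000
ω = Δθ/dt = 0.125000/0.5 = 0.2500
R = −Δy/(cos θ' − cos θ) = -4.0000
v = R·ω = -4.0000·0.2500 = -1.0000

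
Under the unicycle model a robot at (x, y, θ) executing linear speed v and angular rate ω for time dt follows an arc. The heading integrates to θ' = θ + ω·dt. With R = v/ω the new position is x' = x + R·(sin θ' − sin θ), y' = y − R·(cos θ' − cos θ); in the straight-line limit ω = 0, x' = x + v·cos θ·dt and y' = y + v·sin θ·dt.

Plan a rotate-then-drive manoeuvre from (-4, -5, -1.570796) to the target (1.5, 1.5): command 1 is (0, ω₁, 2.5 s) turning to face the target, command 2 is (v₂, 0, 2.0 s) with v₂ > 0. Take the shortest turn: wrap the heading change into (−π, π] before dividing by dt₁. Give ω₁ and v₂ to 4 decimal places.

heading to target = atan2(1.5−-5, 1.5−-4) = 0.8685
Δθ = wrap(0.8685 − -1.5708) = 2.4393; ω₁ = Δθ/dt₁ = 0.9757
distance = √((1.5−-4)² + (1.5−-5)²) = 8.5147; v₂ = distance/dt₂ = 4.2573

ω₁ = 0.9757, v₂ = 4.2573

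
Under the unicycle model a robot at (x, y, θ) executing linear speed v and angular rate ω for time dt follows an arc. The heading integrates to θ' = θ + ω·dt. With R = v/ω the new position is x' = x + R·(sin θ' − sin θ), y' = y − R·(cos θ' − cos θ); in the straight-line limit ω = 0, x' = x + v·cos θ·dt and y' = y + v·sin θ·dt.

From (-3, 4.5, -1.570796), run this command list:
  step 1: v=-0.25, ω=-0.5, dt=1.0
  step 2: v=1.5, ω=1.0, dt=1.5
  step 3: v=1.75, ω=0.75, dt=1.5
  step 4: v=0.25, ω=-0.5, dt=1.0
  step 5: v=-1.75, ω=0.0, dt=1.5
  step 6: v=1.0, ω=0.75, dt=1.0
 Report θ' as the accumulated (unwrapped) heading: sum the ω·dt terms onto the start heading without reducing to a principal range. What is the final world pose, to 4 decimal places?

step 1: θ'=-2.0708 (R=0.5000) → pose (-2.9388, 4.7397, -2.0708)
step 2: θ'=-0.5708 (R=1.5000) → pose (-2.4329, 2.7584, -0.5708)
step 3: θ'=0.5542 (R=2.3333) → pose (0.0558, 2.7377, 0.5542)
step 4: θ'=0.0542 (R=-0.5000) → pose (0.2918, 2.8118, 0.0542)
step 5: θ'=0.0542 (straight) → pose (-2.3293, 2.6696, 0.0542)
step 6: θ'=0.8042 (R=1.3333) → pose (-1.4412, 3.0761, 0.8042)

(-1.4412, 3.0761, 0.8042)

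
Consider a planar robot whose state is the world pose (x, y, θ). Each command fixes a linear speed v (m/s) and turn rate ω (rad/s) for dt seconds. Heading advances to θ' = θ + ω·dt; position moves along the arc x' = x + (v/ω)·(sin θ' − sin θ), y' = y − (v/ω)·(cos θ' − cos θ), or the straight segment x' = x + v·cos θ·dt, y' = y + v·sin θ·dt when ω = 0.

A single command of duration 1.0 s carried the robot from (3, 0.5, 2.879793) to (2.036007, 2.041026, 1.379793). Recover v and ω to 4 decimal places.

v = 2.0000, ω = -1.5000

Δθ = 1.379793 − 2.879793 = -1.500000
ω = Δθ/dt = -1.500000/1.0 = -1.5000
R = −Δy/(cos θ' − cos θ) = -1.3333
v = R·ω = -1.3333·-1.5000 = 2.0000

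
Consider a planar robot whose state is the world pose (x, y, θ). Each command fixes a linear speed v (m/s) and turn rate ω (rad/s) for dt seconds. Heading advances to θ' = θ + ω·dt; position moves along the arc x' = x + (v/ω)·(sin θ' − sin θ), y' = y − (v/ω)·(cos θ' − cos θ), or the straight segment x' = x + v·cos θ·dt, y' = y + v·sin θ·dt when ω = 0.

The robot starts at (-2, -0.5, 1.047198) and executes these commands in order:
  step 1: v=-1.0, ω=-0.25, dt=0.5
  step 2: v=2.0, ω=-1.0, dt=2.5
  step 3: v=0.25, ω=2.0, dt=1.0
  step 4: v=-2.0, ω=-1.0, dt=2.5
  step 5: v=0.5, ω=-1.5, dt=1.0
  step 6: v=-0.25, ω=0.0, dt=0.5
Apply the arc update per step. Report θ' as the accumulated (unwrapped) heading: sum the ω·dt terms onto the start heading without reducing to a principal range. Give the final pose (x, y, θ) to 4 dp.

(-1.3932, 0.3491, -3.5778)

step 1: θ'=0.9222 (R=4.0000) → pose (-2.2764, -0.9163, 0.9222)
step 2: θ'=-1.5778 (R=-2.0000) → pose (1.3174, -2.1384, -1.5778)
step 3: θ'=0.4222 (R=0.1250) → pose (1.4937, -2.2533, 0.4222)
step 4: θ'=-2.0778 (R=2.0000) → pose (-1.0743, 0.5422, -2.0778)
step 5: θ'=-3.5778 (R=-0.3333) → pose (-1.5065, 0.4019, -3.5778)
step 6: θ'=-3.5778 (straight) → pose (-1.3932, 0.3491, -3.5778)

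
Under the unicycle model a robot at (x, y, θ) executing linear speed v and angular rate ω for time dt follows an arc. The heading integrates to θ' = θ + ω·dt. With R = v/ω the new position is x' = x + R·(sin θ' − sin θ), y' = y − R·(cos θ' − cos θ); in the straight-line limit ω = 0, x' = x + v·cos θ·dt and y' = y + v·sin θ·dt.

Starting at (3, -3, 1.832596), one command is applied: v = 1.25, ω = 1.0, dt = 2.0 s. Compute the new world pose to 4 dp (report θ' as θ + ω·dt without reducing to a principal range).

(0.9960, -2.3603, 3.8326)

θ' = 1.8326 + 1.0·2.0 = 3.8326
R = v/ω = 1.25/1.0 = 1.2500
x' = 3 + 1.2500·(sin 3.8326 − sin 1.8326) = 0.9960
y' = -3 − 1.2500·(cos 3.8326 − cos 1.8326) = -2.3603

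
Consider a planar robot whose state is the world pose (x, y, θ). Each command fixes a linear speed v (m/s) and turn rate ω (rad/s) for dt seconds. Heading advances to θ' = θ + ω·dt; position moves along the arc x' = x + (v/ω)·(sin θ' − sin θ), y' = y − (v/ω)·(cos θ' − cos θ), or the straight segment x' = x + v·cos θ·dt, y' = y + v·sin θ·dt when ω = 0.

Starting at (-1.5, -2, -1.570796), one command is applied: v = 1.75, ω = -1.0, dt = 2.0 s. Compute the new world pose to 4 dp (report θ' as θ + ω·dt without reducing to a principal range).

(-3.9783, -3.5913, -3.5708)

θ' = -1.5708 + -1.0·2.0 = -3.5708
R = v/ω = 1.75/-1.0 = -1.7500
x' = -1.5 + -1.7500·(sin -3.5708 − sin -1.5708) = -3.9783
y' = -2 − -1.7500·(cos -3.5708 − cos -1.5708) = -3.5913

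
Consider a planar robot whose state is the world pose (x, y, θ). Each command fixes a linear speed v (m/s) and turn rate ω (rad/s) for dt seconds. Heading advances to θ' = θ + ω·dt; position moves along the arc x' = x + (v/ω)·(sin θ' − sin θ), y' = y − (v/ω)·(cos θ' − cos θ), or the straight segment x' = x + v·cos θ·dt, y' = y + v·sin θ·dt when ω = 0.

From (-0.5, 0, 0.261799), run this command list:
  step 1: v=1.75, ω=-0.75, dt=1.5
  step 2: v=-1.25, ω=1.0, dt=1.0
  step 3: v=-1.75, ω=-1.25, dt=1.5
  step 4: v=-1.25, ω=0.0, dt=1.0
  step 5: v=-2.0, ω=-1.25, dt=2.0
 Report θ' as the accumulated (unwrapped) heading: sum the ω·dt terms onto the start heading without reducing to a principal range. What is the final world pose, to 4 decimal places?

(2.3947, 3.0054, -4.2382)

step 1: θ'=-0.8632 (R=-2.3333) → pose (1.8771, -0.7371, -0.8632)
step 2: θ'=0.1368 (R=-1.2500) → pose (0.7567, -0.3113, 0.1368)
step 3: θ'=-1.7382 (R=1.4000) → pose (-0.8147, 1.3089, -1.7382)
step 4: θ'=-1.7382 (straight) → pose (-0.6064, 2.5414, -1.7382)
step 5: θ'=-4.2382 (R=1.6000) → pose (2.3947, 3.0054, -4.2382)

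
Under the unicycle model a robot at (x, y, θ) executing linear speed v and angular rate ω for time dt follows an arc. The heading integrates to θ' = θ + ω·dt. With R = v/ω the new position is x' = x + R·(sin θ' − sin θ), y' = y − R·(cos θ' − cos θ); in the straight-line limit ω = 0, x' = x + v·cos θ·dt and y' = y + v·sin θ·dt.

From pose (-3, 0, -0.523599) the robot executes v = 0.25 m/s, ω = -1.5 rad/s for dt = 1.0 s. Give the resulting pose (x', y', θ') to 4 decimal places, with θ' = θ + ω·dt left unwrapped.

(-2.9335, -0.2173, -2.0236)

θ' = -0.5236 + -1.5·1.0 = -2.0236
R = v/ω = 0.25/-1.5 = -0.1667
x' = -3 + -0.1667·(sin -2.0236 − sin -0.5236) = -2.9335
y' = 0 − -0.1667·(cos -2.0236 − cos -0.5236) = -0.2173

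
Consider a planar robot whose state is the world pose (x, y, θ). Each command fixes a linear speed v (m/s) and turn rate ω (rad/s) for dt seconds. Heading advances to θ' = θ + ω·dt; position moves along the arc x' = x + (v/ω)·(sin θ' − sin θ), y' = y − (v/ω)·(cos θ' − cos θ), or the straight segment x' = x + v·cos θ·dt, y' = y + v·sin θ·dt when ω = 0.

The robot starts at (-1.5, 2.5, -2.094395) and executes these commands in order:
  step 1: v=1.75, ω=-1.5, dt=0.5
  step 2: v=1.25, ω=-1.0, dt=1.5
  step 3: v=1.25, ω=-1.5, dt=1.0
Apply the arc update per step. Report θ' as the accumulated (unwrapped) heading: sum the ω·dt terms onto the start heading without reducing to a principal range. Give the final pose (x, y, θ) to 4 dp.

(-3.2776, 3.7675, -5.8444)

step 1: θ'=-2.8444 (R=-1.1667) → pose (-2.1687, 1.9678, -2.8444)
step 2: θ'=-4.3444 (R=-1.2500) → pose (-3.7011, 2.7133, -4.3444)
step 3: θ'=-5.8444 (R=-0.8333) → pose (-3.2776, 3.7675, -5.8444)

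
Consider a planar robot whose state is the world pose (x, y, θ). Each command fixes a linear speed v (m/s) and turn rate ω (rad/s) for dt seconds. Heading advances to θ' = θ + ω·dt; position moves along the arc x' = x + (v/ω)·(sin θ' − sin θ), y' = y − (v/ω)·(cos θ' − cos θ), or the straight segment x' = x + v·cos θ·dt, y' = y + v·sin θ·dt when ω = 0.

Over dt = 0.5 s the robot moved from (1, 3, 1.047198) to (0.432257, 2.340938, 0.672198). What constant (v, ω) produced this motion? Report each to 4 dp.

v = -1.7500, ω = -0.7500

Δθ = 0.672198 − 1.047198 = -0.375000
ω = Δθ/dt = -0.375000/0.5 = -0.7500
R = −Δy/(cos θ' − cos θ) = 2.3333
v = R·ω = 2.3333·-0.7500 = -1.7500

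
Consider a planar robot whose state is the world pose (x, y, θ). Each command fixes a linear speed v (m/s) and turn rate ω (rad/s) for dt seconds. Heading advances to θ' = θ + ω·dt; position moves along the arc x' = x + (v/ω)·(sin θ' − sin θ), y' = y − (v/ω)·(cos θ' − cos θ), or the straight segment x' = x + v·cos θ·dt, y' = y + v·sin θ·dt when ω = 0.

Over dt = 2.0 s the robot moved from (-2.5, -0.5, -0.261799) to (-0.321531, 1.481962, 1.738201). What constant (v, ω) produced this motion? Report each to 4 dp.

Δθ = 1.738201 − -0.261799 = 2.000000
ω = Δθ/dt = 2.000000/2.0 = 1.0000
R = Δx/(sin θ' − sin θ) = 1.7500
v = R·ω = 1.7500·1.0000 = 1.7500

v = 1.7500, ω = 1.0000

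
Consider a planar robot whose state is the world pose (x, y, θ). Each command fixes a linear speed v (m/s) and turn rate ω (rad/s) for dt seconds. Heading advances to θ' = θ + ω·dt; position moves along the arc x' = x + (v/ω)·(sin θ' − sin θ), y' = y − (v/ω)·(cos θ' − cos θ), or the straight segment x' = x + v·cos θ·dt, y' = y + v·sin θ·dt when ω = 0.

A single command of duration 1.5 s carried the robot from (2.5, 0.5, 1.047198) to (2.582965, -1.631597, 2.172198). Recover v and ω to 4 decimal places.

v = -1.5000, ω = 0.7500

Δθ = 2.172198 − 1.047198 = 1.125000
ω = Δθ/dt = 1.125000/1.5 = 0.7500
R = −Δy/(cos θ' − cos θ) = -2.0000
v = R·ω = -2.0000·0.7500 = -1.5000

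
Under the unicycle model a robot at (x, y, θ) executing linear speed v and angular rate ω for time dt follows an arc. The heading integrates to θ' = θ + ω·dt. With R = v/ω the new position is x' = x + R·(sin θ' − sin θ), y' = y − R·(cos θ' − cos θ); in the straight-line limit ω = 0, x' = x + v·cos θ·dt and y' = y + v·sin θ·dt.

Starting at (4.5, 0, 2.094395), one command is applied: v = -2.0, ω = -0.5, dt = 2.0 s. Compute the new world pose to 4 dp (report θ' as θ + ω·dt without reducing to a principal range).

θ' = 2.0944 + -0.5·2.0 = 1.0944
R = v/ω = -2.0/-0.5 = 4.0000
x' = 4.5 + 4.0000·(sin 1.0944 − sin 2.0944) = 4.5905
y' = 0 − 4.0000·(cos 1.0944 − cos 2.0944) = -3.8343

(4.5905, -3.8343, 1.0944)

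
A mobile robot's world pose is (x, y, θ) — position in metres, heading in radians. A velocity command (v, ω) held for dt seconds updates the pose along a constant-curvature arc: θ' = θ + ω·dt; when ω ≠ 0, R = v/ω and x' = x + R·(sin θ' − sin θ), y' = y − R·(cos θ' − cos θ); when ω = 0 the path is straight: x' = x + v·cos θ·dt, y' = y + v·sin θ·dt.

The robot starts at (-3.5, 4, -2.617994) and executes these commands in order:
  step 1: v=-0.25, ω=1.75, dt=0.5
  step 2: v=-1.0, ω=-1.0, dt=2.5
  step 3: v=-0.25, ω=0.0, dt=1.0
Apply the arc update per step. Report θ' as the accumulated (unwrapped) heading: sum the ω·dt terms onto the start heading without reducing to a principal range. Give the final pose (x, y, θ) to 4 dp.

step 1: θ'=-1.7430 (R=-0.1429) → pose (-3.4307, 4.0992, -1.7430)
step 2: θ'=-4.2430 (R=1.0000) → pose (-1.5536, 4.3802, -4.2430)
step 3: θ'=-4.2430 (straight) → pose (-1.4405, 4.1573, -4.2430)

(-1.4405, 4.1573, -4.2430)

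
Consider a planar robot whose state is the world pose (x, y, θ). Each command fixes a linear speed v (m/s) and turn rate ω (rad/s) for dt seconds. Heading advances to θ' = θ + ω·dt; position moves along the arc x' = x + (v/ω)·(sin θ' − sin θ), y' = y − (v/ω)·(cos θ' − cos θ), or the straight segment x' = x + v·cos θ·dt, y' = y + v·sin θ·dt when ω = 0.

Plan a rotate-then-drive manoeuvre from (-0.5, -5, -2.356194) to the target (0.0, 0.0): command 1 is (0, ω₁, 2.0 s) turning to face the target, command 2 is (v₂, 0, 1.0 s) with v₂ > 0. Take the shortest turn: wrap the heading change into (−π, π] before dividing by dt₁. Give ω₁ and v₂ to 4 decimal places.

heading to target = atan2(0−-5, 0−-0.5) = 1.4711
Δθ = wrap(1.4711 − -2.3562) = -2.4559; ω₁ = Δθ/dt₁ = -1.2279
distance = √((0−-0.5)² + (0−-5)²) = 5.0249; v₂ = distance/dt₂ = 5.0249

ω₁ = -1.2279, v₂ = 5.0249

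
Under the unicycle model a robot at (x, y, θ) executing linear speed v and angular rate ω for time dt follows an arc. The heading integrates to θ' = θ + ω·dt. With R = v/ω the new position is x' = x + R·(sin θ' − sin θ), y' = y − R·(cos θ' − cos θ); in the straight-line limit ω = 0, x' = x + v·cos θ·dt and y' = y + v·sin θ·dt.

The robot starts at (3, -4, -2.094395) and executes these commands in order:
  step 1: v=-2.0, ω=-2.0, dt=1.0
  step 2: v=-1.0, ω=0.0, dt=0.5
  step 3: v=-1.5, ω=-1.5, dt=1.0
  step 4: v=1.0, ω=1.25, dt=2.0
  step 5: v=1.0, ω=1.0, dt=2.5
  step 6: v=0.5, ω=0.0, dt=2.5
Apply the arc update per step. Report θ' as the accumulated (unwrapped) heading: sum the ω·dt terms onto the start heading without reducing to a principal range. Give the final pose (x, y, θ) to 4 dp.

step 1: θ'=-4.0944 (R=1.0000) → pose (4.6811, -3.9206, -4.0944)
step 2: θ'=-4.0944 (straight) → pose (4.9708, -4.3281, -4.0944)
step 3: θ'=-5.5944 (R=1.0000) → pose (4.7913, -5.6795, -5.5944)
step 4: θ'=-3.0944 (R=0.8000) → pose (4.2451, -4.2628, -3.0944)
step 5: θ'=-0.5944 (R=1.0000) → pose (3.7323, -6.0902, -0.5944)
step 6: θ'=-0.5944 (straight) → pose (4.7679, -6.7902, -0.5944)

(4.7679, -6.7902, -0.5944)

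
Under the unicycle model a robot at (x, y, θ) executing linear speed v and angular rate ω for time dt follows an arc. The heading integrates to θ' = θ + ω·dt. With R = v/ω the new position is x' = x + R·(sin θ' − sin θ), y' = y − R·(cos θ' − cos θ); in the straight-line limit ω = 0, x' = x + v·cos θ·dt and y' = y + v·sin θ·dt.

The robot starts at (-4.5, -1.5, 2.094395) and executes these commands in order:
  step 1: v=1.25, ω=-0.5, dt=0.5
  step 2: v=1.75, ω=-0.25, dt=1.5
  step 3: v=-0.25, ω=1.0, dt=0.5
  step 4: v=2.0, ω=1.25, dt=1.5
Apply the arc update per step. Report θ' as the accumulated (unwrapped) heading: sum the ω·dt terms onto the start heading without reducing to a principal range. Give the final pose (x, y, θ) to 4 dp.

(-7.4568, 2.1520, 3.8444)

step 1: θ'=1.8444 (R=-2.5000) → pose (-4.7419, -0.9255, 1.8444)
step 2: θ'=1.4694 (R=-7.0000) → pose (-4.9664, 1.6745, 1.4694)
step 3: θ'=1.9694 (R=-0.2500) → pose (-4.9480, 1.5521, 1.9694)
step 4: θ'=3.8444 (R=1.6000) → pose (-7.4568, 2.1520, 3.8444)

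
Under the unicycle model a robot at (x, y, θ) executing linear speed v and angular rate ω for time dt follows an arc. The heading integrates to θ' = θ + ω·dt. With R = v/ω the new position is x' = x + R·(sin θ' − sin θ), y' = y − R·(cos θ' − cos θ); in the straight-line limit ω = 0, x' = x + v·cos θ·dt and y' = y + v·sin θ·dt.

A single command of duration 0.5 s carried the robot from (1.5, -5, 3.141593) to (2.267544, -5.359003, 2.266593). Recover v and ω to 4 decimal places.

Δθ = 2.266593 − 3.141593 = -0.875000
ω = Δθ/dt = -0.875000/0.5 = -1.7500
R = Δx/(sin θ' − sin θ) = 1.0000
v = R·ω = 1.0000·-1.7500 = -1.7500

v = -1.7500, ω = -1.7500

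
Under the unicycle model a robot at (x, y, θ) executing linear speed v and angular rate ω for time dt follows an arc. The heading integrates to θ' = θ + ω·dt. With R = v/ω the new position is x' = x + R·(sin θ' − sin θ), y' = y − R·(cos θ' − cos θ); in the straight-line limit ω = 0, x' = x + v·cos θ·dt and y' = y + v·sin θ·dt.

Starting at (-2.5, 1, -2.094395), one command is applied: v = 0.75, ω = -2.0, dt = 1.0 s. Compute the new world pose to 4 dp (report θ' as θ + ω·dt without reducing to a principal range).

(-3.1304, 0.9702, -4.0944)

θ' = -2.0944 + -2.0·1.0 = -4.0944
R = v/ω = 0.75/-2.0 = -0.3750
x' = -2.5 + -0.3750·(sin -4.0944 − sin -2.0944) = -3.1304
y' = 1 − -0.3750·(cos -4.0944 − cos -2.0944) = 0.9702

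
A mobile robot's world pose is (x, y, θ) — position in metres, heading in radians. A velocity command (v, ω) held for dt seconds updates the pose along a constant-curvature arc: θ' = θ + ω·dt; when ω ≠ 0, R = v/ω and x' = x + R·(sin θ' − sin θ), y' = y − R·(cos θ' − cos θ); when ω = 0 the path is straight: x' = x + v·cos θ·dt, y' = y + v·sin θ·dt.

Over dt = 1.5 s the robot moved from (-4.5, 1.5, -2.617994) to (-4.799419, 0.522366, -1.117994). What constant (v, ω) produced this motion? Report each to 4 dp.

v = 0.7500, ω = 1.0000

Δθ = -1.117994 − -2.617994 = 1.500000
ω = Δθ/dt = 1.500000/1.5 = 1.0000
R = −Δy/(cos θ' − cos θ) = 0.7500
v = R·ω = 0.7500·1.0000 = 0.7500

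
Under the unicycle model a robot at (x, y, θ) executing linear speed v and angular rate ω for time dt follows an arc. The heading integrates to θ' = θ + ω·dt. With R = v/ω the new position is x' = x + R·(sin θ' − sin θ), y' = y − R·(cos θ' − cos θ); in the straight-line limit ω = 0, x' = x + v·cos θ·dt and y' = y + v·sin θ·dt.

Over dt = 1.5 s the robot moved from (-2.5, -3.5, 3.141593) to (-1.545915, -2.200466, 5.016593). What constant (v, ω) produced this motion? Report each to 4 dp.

Δθ = 5.016593 − 3.141593 = 1.875000
ω = Δθ/dt = 1.875000/1.5 = 1.2500
R = −Δy/(cos θ' − cos θ) = -1.0000
v = R·ω = -1.0000·1.2500 = -1.2500

v = -1.2500, ω = 1.2500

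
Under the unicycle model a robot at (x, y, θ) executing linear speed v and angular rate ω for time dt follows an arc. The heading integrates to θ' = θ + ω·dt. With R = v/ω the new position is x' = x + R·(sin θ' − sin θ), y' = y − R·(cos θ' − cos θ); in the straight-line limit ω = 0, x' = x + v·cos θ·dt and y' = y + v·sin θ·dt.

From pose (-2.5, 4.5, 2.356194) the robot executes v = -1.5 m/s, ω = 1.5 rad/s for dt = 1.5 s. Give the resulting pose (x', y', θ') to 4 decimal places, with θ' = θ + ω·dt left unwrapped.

θ' = 2.3562 + 1.5·1.5 = 4.6062
R = v/ω = -1.5/1.5 = -1.0000
x' = -2.5 + -1.0000·(sin 4.6062 − sin 2.3562) = -0.7985
y' = 4.5 − -1.0000·(cos 4.6062 − cos 2.3562) = 5.1011

(-0.7985, 5.1011, 4.6062)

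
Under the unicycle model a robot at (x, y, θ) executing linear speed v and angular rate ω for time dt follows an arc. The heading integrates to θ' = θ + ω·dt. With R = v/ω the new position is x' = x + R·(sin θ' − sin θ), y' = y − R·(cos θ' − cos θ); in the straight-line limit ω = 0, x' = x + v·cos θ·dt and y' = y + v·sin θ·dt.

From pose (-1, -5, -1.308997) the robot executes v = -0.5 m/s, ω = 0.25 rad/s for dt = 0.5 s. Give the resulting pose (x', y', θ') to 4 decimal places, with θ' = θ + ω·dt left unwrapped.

(-1.0796, -4.7632, -1.1840)

θ' = -1.3090 + 0.25·0.5 = -1.1840
R = v/ω = -0.5/0.25 = -2.0000
x' = -1 + -2.0000·(sin -1.1840 − sin -1.3090) = -1.0796
y' = -5 − -2.0000·(cos -1.1840 − cos -1.3090) = -4.7632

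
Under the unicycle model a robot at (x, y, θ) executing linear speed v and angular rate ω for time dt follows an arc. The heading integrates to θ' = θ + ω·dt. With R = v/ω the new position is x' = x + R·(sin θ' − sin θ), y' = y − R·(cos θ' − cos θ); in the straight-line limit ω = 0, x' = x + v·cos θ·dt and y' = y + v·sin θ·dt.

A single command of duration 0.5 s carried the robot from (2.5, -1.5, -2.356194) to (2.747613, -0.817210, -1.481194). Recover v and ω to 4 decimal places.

Δθ = -1.481194 − -2.356194 = 0.875000
ω = Δθ/dt = 0.875000/0.5 = 1.7500
R = −Δy/(cos θ' − cos θ) = -0.8571
v = R·ω = -0.8571·1.7500 = -1.5000

v = -1.5000, ω = 1.7500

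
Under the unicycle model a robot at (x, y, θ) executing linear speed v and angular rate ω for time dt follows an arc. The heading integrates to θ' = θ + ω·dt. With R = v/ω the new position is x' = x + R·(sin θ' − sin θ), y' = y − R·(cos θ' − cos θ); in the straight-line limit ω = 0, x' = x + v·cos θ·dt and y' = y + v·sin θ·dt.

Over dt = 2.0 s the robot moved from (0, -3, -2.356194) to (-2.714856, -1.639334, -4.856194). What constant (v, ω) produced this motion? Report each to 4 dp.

Δθ = -4.856194 − -2.356194 = -2.500000
ω = Δθ/dt = -2.500000/2.0 = -1.2500
R = Δx/(sin θ' − sin θ) = -1.6000
v = R·ω = -1.6000·-1.2500 = 2.0000

v = 2.0000, ω = -1.2500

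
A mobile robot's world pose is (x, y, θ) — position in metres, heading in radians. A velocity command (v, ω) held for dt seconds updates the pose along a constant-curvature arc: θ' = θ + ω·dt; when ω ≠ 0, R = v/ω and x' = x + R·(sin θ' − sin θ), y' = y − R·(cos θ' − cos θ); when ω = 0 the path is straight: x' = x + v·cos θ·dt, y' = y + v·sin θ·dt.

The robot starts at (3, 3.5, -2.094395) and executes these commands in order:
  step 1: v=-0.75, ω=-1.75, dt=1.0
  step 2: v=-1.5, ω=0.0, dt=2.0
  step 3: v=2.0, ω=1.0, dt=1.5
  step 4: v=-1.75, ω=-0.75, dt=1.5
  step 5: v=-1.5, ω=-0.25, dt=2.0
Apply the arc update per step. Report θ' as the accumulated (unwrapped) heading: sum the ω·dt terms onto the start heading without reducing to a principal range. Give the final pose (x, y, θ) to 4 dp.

(8.1212, 0.5022, -3.9694)

step 1: θ'=-3.8444 (R=0.4286) → pose (3.6482, 3.6127, -3.8444)
step 2: θ'=-3.8444 (straight) → pose (5.9373, 1.6737, -3.8444)
step 3: θ'=-2.3444 (R=2.0000) → pose (3.2137, 1.5450, -2.3444)
step 4: θ'=-3.4694 (R=2.3333) → pose (5.6343, 2.1238, -3.4694)
step 5: θ'=-3.9694 (R=6.0000) → pose (8.1212, 0.5022, -3.9694)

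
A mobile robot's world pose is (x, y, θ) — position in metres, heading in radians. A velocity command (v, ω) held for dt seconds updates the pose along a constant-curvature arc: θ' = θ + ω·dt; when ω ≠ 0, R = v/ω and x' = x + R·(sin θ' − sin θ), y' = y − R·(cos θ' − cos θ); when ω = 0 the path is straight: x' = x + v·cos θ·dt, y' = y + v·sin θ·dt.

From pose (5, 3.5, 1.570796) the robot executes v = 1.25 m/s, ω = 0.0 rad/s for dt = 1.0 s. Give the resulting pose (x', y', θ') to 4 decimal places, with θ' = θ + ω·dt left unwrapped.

(5.0000, 4.7500, 1.5708)

θ' = 1.5708 + 0.0·1.0 = 1.5708
ω = 0 → straight: x' = 5 + 1.25·cos(1.5708)·1.0 = 5.0000
y' = 3.5 + 1.25·sin(1.5708)·1.0 = 4.7500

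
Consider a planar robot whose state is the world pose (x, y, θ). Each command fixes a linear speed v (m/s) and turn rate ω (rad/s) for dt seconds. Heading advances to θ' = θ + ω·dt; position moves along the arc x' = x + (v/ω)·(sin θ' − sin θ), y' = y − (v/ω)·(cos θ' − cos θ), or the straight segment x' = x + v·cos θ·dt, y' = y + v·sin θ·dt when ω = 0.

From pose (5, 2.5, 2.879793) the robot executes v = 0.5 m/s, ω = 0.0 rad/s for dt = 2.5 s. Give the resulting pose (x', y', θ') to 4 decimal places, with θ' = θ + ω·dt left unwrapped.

(3.7926, 2.8235, 2.8798)

θ' = 2.8798 + 0.0·2.5 = 2.8798
ω = 0 → straight: x' = 5 + 0.5·cos(2.8798)·2.5 = 3.7926
y' = 2.5 + 0.5·sin(2.8798)·2.5 = 2.8235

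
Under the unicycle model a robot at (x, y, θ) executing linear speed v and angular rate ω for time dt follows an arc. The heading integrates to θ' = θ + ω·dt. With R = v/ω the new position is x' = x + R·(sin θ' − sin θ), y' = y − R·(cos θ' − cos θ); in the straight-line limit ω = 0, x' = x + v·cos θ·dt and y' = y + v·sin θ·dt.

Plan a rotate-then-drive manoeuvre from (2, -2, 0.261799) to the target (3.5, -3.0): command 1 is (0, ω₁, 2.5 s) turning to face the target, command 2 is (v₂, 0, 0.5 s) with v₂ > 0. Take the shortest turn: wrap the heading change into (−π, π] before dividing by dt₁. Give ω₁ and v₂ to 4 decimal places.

heading to target = atan2(-3−-2, 3.5−2) = -0.5880
Δθ = wrap(-0.5880 − 0.2618) = -0.8498; ω₁ = Δθ/dt₁ = -0.3399
distance = √((3.5−2)² + (-3−-2)²) = 1.8028; v₂ = distance/dt₂ = 3.6056

ω₁ = -0.3399, v₂ = 3.6056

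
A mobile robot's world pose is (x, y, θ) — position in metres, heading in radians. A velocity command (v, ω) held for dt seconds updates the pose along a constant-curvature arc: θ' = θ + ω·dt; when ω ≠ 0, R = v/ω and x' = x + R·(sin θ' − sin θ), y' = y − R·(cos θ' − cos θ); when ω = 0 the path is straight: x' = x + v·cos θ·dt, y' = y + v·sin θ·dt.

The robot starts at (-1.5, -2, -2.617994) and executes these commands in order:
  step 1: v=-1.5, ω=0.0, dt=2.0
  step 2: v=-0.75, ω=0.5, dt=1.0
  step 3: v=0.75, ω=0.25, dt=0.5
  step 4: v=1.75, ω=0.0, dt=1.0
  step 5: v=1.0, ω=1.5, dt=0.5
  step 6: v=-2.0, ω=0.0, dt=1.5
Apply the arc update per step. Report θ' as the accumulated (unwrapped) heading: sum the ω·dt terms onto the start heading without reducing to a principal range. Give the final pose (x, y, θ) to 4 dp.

step 1: θ'=-2.6180 (straight) → pose (1.0981, -0.5000, -2.6180)
step 2: θ'=-2.1180 (R=-1.5000) → pose (1.6291, 0.0186, -2.1180)
step 3: θ'=-1.9930 (R=3.0000) → pose (1.4544, -0.3130, -1.9930)
step 4: θ'=-1.9930 (straight) → pose (0.7374, -1.9093, -1.9930)
step 5: θ'=-1.2430 (R=0.6667) → pose (0.7143, -2.3971, -1.2430)
step 6: θ'=-1.2430 (straight) → pose (-0.2516, 0.4431, -1.2430)

(-0.2516, 0.4431, -1.2430)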